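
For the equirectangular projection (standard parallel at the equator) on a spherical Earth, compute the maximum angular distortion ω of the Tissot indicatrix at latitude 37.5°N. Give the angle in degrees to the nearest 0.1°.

In the plate carrée (x = Rλ, y = Rφ), meridians are true-scale (h = 1) and parallels are stretched by k = sec φ.
At 37.5°: h = 1.000, k = 1.260; principal scales a = 1.260, b = 1.000.
sin(ω/2) = (a − b)/(a + b) = 0.2605/2.260 = 0.1152, so ω = 2 arcsin(0.1152) ≈ 13.2°.

13.2°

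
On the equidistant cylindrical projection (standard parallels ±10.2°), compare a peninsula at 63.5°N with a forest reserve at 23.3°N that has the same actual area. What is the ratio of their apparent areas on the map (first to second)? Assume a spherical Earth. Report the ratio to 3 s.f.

2.06

The equidistant cylindrical projection with φ₀ = 10.2° has h = 1 (meridians true) and k = cos φ₀ / cos φ along parallels.
Areal scale at 63.5°: h·k = 1.000 × 2.206 = 2.206.
Areal scale at 23.3°: h·k = 1.000 × 1.072 = 1.072.
Ratio = 2.206/1.072 ≈ 2.06.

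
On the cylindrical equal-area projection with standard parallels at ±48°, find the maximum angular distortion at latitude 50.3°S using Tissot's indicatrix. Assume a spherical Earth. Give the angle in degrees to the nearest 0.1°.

For cylindrical equal-area with standard parallel φ₀, h = cos φ / cos φ₀ and k = cos φ₀ / cos φ, so h·k = 1.
At 50.3°: h = 0.9546, k = 1.048; principal scales a = 1.048, b = 0.9546.
sin(ω/2) = (a − b)/(a + b) = 0.09291/2.002 = 0.04640, so ω = 2 arcsin(0.04640) ≈ 5.3°.

5.3°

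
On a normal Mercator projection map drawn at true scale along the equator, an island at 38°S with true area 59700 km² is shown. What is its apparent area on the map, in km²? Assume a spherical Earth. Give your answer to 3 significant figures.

The Mercator projection is conformal; its linear scale factor is the same in every direction and equals sec φ = 1/cos φ.
Areal scale = k² = sec²φ = 1/cos²(38°) = 1/0.7880² = 1.610.
Apparent area = 59700 × 1.610 ≈ 96100 km².

96100 km²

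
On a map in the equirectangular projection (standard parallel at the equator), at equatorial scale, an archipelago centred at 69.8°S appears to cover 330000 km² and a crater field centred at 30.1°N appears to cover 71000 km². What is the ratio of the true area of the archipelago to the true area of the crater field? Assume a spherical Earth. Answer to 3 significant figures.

1.86

On the plate carrée, areal scale = h·k = 1 × sec φ, so true area = apparent × cos φ.
True area of archipelago: 330000 × cos(69.8°) = 330000 × 0.3453 = 113900 km².
True area of crater field: 71000 × cos(30.1°) = 71000 × 0.8652 = 61430 km².
Ratio = 113900 / 61430 ≈ 1.86.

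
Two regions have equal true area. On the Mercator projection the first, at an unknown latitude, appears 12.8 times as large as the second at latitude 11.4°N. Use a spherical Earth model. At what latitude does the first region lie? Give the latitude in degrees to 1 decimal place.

On Mercator, (apparent₁)/(apparent₂) = sec²φ₁ / sec²φ₂ when true areas are equal.
cos²φ₂ / cos²φ₁ = 12.8  ⇒  cos φ₁ = cos 11.4° / √12.8 = 0.9803/3.578 = 0.2740.
φ₁ = arccos(0.2740) ≈ 74.1°.

74.1°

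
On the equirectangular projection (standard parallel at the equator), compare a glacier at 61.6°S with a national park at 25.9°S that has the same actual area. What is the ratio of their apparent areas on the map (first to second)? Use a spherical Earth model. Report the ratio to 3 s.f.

1.89

In the plate carrée (x = Rλ, y = Rφ), meridians are true-scale (h = 1) and parallels are stretched by k = sec φ.
Areal scale at 61.6°: h·k = 1.000 × 2.103 = 2.103.
Areal scale at 25.9°: h·k = 1.000 × 1.112 = 1.112.
Ratio = 2.103/1.112 ≈ 1.89.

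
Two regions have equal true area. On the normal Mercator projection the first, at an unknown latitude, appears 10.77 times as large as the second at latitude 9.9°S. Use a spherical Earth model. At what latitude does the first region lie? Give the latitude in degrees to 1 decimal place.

For equal true areas on Mercator, apparent areas scale as sec²φ, so the ratio is cos²φ₂ / cos²φ₁.
cos²φ₂ / cos²φ₁ = 10.77  ⇒  cos φ₁ = cos 9.9° / √10.77 = 0.9851/3.282 = 0.3002.
φ₁ = arccos(0.3002) ≈ 72.5°.

72.5°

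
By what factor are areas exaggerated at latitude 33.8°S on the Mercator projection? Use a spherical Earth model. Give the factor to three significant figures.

Mercator is conformal, so the point scale is isotropic: h = k = sec φ = 1/cos φ.
Areal scale = k² = sec²φ = 1/cos²(33.8°) = 1/0.8310² = 1.448.

1.45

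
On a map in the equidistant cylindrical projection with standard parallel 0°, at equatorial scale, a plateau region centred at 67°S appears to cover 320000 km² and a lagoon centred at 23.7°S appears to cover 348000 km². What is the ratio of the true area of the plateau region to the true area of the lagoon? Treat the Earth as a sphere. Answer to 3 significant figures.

0.392

Plate carrée has h = 1 and k = sec φ, giving areal scale sec φ; true area = (apparent area) · cos φ.
True area of plateau region: 320000 × cos(67°) = 320000 × 0.3907 = 125000 km².
True area of lagoon: 348000 × cos(23.7°) = 348000 × 0.9157 = 318700 km².
Ratio = 125000 / 318700 ≈ 0.392.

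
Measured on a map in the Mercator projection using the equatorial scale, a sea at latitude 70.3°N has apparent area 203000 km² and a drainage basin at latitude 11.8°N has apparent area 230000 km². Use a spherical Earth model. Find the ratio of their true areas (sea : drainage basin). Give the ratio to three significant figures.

0.105

Mercator's areal exaggeration is sec²φ; hence true area = (apparent area) · cos²φ.
True area of sea: 203000 × cos²(70.3°) = 203000 × 0.1136 = 23070 km².
True area of drainage basin: 230000 × cos²(11.8°) = 230000 × 0.9582 = 220400 km².
Ratio = 23070 / 220400 ≈ 0.105.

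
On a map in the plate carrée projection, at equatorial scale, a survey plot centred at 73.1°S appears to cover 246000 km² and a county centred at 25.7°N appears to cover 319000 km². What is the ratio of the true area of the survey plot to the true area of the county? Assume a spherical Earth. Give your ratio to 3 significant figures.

Plate carrée has h = 1 and k = sec φ, giving areal scale sec φ; true area = (apparent area) · cos φ.
True area of survey plot: 246000 × cos(73.1°) = 246000 × 0.2907 = 71510 km².
True area of county: 319000 × cos(25.7°) = 319000 × 0.9011 = 287400 km².
Ratio = 71510 / 287400 ≈ 0.249.

0.249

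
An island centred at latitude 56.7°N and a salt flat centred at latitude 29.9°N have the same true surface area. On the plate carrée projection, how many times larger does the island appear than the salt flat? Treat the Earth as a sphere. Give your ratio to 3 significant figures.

1.58

Plate carrée maps x = Rλ, y = Rφ. The meridian scale is h = 1 and the parallel scale is k = 1/cos φ = sec φ.
Areal scale at 56.7°: h·k = 1.000 × 1.821 = 1.821.
Areal scale at 29.9°: h·k = 1.000 × 1.154 = 1.154.
Ratio = 1.821/1.154 ≈ 1.58.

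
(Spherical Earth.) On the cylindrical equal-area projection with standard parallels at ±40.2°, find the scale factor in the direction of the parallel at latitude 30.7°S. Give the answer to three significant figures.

0.888

For cylindrical equal-area with standard parallel φ₀, h = cos φ / cos φ₀ and k = cos φ₀ / cos φ, so h·k = 1.
k = cos 40.2° / cos 30.7° = 0.7638/0.8599 = 0.8883.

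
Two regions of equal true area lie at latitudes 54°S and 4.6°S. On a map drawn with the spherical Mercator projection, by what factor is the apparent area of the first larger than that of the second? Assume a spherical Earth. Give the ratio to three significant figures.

Mercator is conformal with k = sec φ, so areal scale = k² = sec²φ.
At 54°: sec²(54°) = 1/0.5878² = 2.894.
At 4.6°: sec²(4.6°) = 1/0.9968² = 1.006.
Ratio = 2.894/1.006 = cos²(4.6°)/cos²(54°) ≈ 2.88.

2.88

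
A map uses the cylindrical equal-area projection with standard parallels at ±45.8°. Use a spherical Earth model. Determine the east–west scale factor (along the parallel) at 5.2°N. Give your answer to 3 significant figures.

For cylindrical equal-area with standard parallel φ₀, h = cos φ / cos φ₀ and k = cos φ₀ / cos φ, so h·k = 1.
k = cos 45.8° / cos 5.2° = 0.6972/0.9959 = 0.7000.

0.700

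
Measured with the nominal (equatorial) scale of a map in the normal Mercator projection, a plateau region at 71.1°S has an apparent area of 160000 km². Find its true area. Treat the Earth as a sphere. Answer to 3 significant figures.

The Mercator projection is conformal; its linear scale factor is the same in every direction and equals sec φ = 1/cos φ.
Areal scale = k² = sec²φ = 1/cos²(71.1°) = 1/0.3239² = 9.531.
True area = apparent / (areal scale) = 160000 / 9.531 ≈ 16800 km².

16800 km²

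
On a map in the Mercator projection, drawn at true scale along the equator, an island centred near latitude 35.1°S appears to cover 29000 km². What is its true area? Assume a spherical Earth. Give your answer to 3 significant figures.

The Mercator projection is conformal; its linear scale factor is the same in every direction and equals sec φ = 1/cos φ.
Areal scale = k² = sec²φ = 1/cos²(35.1°) = 1/0.8181² = 1.494.
True area = apparent / (areal scale) = 29000 / 1.494 ≈ 19400 km².

19400 km²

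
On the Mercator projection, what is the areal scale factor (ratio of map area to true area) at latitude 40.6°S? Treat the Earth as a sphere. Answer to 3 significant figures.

For Mercator, h = k = sec φ (a conformal cylindrical projection has a single point scale, 1/cos φ).
Areal scale = k² = sec²φ = 1/cos²(40.6°) = 1/0.7593² = 1.735.

1.73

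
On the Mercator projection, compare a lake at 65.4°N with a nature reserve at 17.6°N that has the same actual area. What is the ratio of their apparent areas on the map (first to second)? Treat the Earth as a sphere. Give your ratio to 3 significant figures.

5.24

On Mercator, area is exaggerated by sec²φ = 1/cos²φ.
At 65.4°: sec²(65.4°) = 1/0.4163² = 5.771.
At 17.6°: sec²(17.6°) = 1/0.9532² = 1.101.
Ratio = 5.771/1.101 = cos²(17.6°)/cos²(65.4°) ≈ 5.24.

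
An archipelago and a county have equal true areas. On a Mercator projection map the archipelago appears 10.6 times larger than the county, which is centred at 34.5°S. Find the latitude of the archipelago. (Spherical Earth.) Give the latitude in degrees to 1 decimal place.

On Mercator, (apparent₁)/(apparent₂) = sec²φ₁ / sec²φ₂ when true areas are equal.
cos²φ₂ / cos²φ₁ = 10.6  ⇒  cos φ₁ = cos 34.5° / √10.6 = 0.8241/3.256 = 0.2531.
φ₁ = arccos(0.2531) ≈ 75.3°.

75.3°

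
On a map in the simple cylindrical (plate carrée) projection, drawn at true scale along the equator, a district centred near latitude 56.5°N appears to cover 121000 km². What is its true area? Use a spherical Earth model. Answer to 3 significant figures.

For the equirectangular projection with φ₀ = 0 (plate carrée), h = 1 along meridians and k = sec φ along parallels.
Areal scale = h·k = 1 × sec φ; at 56.5°, h = 1.000, k = 1.812, so h·k = 1.812.
True area = apparent / (areal scale) = 121000 / 1.812 ≈ 66800 km².

66800 km²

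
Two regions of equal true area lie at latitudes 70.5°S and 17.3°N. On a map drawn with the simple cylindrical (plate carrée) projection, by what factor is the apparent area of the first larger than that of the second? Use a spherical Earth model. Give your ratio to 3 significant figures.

2.86

In the plate carrée (x = Rλ, y = Rφ), meridians are true-scale (h = 1) and parallels are stretched by k = sec φ.
Areal scale at 70.5°: h·k = 1.000 × 2.996 = 2.996.
Areal scale at 17.3°: h·k = 1.000 × 1.047 = 1.047.
Ratio = 2.996/1.047 ≈ 2.86.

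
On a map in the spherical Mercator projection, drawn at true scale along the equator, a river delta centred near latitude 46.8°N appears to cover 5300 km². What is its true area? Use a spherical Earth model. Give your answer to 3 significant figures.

The Mercator projection is conformal; its linear scale factor is the same in every direction and equals sec φ = 1/cos φ.
Areal scale = k² = sec²φ = 1/cos²(46.8°) = 1/0.6845² = 2.134.
True area = apparent / (areal scale) = 5300 / 2.134 ≈ 2480 km².

2480 km²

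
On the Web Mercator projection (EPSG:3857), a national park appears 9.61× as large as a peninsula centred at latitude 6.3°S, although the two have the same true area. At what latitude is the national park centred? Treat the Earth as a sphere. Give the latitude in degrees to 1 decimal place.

71.3°

For equal true areas on Mercator, apparent areas scale as sec²φ, so the ratio is cos²φ₂ / cos²φ₁.
cos²φ₂ / cos²φ₁ = 9.61  ⇒  cos φ₁ = cos 6.3° / √9.61 = 0.9940/3.100 = 0.3206.
φ₁ = arccos(0.3206) ≈ 71.3°.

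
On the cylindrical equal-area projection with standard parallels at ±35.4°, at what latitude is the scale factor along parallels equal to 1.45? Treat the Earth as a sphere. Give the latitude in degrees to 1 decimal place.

55.8°

A cylindrical equal-area projection with standard parallel φ₀ has meridian scale h = cos φ / cos φ₀ and parallel scale k = cos φ₀ / cos φ (so areas are preserved, h·k = 1).
k = cos φ₀ / cos φ = 1.45  ⇒  cos φ = cos 35.4° / 1.45 = 0.5622.
φ = arccos(0.5622) ≈ 55.8°.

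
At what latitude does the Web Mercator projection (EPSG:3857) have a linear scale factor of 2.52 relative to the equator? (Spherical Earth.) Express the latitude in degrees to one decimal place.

Mercator scale is k = sec φ = 1/cos φ.
1/cos φ = 2.52  ⇒  cos φ = 0.3968  ⇒  φ = arccos(0.3968) ≈ 66.6°.

66.6°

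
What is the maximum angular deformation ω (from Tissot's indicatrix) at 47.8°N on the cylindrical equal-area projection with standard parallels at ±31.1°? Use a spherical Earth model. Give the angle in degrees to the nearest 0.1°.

Cylindrical equal-area (φ₀ = 31.1°): h = cos φ / cos 31.1° along meridians, k = cos 31.1° / cos φ along parallels; h·k = 1.
At 47.8°: h = 0.7845, k = 1.275; principal scales a = 1.275, b = 0.7845.
sin(ω/2) = (a − b)/(a + b) = 0.4903/2.059 = 0.2381, so ω = 2 arcsin(0.2381) ≈ 27.5°.

27.5°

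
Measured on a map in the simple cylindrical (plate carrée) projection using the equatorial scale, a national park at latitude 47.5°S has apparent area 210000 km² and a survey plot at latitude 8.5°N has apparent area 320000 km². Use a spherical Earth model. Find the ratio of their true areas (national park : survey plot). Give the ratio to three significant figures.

On the plate carrée, areal scale = h·k = 1 × sec φ, so true area = apparent × cos φ.
True area of national park: 210000 × cos(47.5°) = 210000 × 0.6756 = 141900 km².
True area of survey plot: 320000 × cos(8.5°) = 320000 × 0.9890 = 316500 km².
Ratio = 141900 / 316500 ≈ 0.448.

0.448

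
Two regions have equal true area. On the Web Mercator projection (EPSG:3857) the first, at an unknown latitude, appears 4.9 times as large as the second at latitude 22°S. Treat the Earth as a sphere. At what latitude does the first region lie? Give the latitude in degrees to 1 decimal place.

Mercator areal scale is sec²φ, so apparent-area ratio = sec²φ₁ / sec²φ₂ = cos²φ₂ / cos²φ₁.
cos²φ₂ / cos²φ₁ = 4.9  ⇒  cos φ₁ = cos 22° / √4.9 = 0.9272/2.214 = 0.4189.
φ₁ = arccos(0.4189) ≈ 65.2°.

65.2°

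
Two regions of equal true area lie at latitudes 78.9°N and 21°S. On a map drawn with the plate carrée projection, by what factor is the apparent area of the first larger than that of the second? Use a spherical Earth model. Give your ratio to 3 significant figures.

In the plate carrée (x = Rλ, y = Rφ), meridians are true-scale (h = 1) and parallels are stretched by k = sec φ.
Areal scale at 78.9°: h·k = 1.000 × 5.194 = 5.194.
Areal scale at 21°: h·k = 1.000 × 1.071 = 1.071.
Ratio = 5.194/1.071 ≈ 4.85.

4.85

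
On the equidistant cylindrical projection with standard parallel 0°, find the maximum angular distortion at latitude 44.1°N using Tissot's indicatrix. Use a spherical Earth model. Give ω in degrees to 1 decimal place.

Plate carrée maps x = Rλ, y = Rφ. The meridian scale is h = 1 and the parallel scale is k = 1/cos φ = sec φ.
At 44.1°: h = 1.000, k = 1.393; principal scales a = 1.393, b = 1.000.
sin(ω/2) = (a − b)/(a + b) = 0.3925/2.393 = 0.1641, so ω = 2 arcsin(0.1641) ≈ 18.9°.

18.9°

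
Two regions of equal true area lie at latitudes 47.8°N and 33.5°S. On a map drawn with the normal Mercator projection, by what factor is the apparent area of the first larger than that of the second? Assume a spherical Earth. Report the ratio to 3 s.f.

On Mercator, area is exaggerated by sec²φ = 1/cos²φ.
At 47.8°: sec²(47.8°) = 1/0.6717² = 2.216.
At 33.5°: sec²(33.5°) = 1/0.8339² = 1.438.
Ratio = 2.216/1.438 = cos²(33.5°)/cos²(47.8°) ≈ 1.54.

1.54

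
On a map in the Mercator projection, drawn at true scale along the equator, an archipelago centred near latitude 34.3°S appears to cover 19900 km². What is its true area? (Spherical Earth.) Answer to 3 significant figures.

Mercator is conformal, so the point scale is isotropic: h = k = sec φ = 1/cos φ.
Areal scale = k² = sec²φ = 1/cos²(34.3°) = 1/0.8261² = 1.465.
True area = apparent / (areal scale) = 19900 / 1.465 ≈ 13600 km².

13600 km²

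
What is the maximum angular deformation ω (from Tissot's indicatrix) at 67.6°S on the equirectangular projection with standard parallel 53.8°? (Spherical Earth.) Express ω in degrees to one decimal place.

24.9°

The equidistant cylindrical projection with φ₀ = 53.8° has h = 1 (meridians true) and k = cos φ₀ / cos φ along parallels.
At 67.6°: h = 1.000, k = 1.550; principal scales a = 1.550, b = 1.000.
sin(ω/2) = (a − b)/(a + b) = 0.5499/2.550 = 0.2156, so ω = 2 arcsin(0.2156) ≈ 24.9°.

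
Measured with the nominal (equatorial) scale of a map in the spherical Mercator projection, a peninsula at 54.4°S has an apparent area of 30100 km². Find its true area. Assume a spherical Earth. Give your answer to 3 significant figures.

The Mercator projection is conformal; its linear scale factor is the same in every direction and equals sec φ = 1/cos φ.
Areal scale = k² = sec²φ = 1/cos²(54.4°) = 1/0.5821² = 2.951.
True area = apparent / (areal scale) = 30100 / 2.951 ≈ 10200 km².

10200 km²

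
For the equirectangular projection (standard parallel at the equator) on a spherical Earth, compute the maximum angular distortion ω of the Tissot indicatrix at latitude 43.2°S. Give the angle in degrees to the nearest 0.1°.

18.0°

For the equirectangular projection with φ₀ = 0 (plate carrée), h = 1 along meridians and k = sec φ along parallels.
At 43.2°: h = 1.000, k = 1.372; principal scales a = 1.372, b = 1.000.
sin(ω/2) = (a − b)/(a + b) = 0.3718/2.372 = 0.1568, so ω = 2 arcsin(0.1568) ≈ 18.0°.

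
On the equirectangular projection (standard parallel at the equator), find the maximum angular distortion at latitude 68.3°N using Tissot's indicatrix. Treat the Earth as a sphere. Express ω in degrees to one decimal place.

54.8°

For the equirectangular projection with φ₀ = 0 (plate carrée), h = 1 along meridians and k = sec φ along parallels.
At 68.3°: h = 1.000, k = 2.705; principal scales a = 2.705, b = 1.000.
sin(ω/2) = (a − b)/(a + b) = 1.705/3.705 = 0.4601, so ω = 2 arcsin(0.4601) ≈ 54.8°.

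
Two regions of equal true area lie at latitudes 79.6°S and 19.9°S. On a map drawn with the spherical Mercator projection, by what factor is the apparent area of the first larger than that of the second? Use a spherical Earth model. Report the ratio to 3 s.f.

27.1

On Mercator, area is exaggerated by sec²φ = 1/cos²φ.
At 79.6°: sec²(79.6°) = 1/0.1805² = 30.69.
At 19.9°: sec²(19.9°) = 1/0.9403² = 1.131.
Ratio = 30.69/1.131 = cos²(19.9°)/cos²(79.6°) ≈ 27.1.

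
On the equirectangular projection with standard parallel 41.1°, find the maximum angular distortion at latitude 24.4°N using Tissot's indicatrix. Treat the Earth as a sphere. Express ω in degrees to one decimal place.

10.8°

With standard parallel φ₀ = 41.1°, the equirectangular projection gives x = Rλ cos φ₀, y = Rφ, so h = 1 and k = cos 41.1° / cos φ.
At 24.4°: h = 1.000, k = 0.8275; principal scales a = 1.000, b = 0.8275.
sin(ω/2) = (a − b)/(a + b) = 0.1725/1.827 = 0.09441, so ω = 2 arcsin(0.09441) ≈ 10.8°.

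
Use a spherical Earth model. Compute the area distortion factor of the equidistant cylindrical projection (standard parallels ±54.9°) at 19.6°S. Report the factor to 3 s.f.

In the equirectangular projection with standard parallel φ₀ = 54.9° (x = Rλ cos φ₀, y = Rφ), meridians are true-scale (h = 1) and the parallel scale is k = cos φ₀ / cos φ.
Areal scale = h·k = 1 × cos φ₀ / cos φ; at 19.6°, h = 1.000, k = 0.6104, so h·k = 0.6104.

0.610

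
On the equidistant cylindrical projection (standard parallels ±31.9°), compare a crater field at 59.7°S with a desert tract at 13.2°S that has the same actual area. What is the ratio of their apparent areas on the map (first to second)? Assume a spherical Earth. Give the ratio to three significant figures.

With standard parallel φ₀ = 31.9°, the equirectangular projection gives x = Rλ cos φ₀, y = Rφ, so h = 1 and k = cos 31.9° / cos φ.
Areal scale at 59.7°: h·k = 1.000 × 1.683 = 1.683.
Areal scale at 13.2°: h·k = 1.000 × 0.8720 = 0.8720.
Ratio = 1.683/0.8720 ≈ 1.93.

1.93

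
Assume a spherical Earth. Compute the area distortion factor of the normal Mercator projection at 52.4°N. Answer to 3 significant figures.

2.69

The Mercator projection is conformal; its linear scale factor is the same in every direction and equals sec φ = 1/cos φ.
Areal scale = k² = sec²φ = 1/cos²(52.4°) = 1/0.6101² = 2.686.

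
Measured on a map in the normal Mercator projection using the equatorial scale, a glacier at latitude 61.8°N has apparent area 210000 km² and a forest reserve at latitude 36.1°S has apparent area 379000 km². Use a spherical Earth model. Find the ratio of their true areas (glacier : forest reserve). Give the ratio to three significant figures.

0.190

Mercator's areal exaggeration is sec²φ; hence true area = (apparent area) · cos²φ.
True area of glacier: 210000 × cos²(61.8°) = 210000 × 0.2233 = 46890 km².
True area of forest reserve: 379000 × cos²(36.1°) = 379000 × 0.6528 = 247400 km².
Ratio = 46890 / 247400 ≈ 0.190.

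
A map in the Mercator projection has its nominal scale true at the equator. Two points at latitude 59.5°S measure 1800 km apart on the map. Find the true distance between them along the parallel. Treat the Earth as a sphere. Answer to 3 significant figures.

For Mercator, h = k = sec φ (a conformal cylindrical projection has a single point scale, 1/cos φ).
Along the parallel at 59.5°, map distances are exaggerated by k = sec 59.5° = 1.970.
True distance = 1800 / 1.970 = 1800 × cos 59.5° ≈ 914 km.

914 km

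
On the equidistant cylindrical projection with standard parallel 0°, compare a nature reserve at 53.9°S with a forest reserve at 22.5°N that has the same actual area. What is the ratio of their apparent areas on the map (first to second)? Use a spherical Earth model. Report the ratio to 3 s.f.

For the equirectangular projection with φ₀ = 0 (plate carrée), h = 1 along meridians and k = sec φ along parallels.
Areal scale at 53.9°: h·k = 1.000 × 1.697 = 1.697.
Areal scale at 22.5°: h·k = 1.000 × 1.082 = 1.082.
Ratio = 1.697/1.082 ≈ 1.57.

1.57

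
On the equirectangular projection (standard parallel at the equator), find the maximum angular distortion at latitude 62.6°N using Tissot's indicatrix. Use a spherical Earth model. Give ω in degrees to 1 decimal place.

43.4°

Plate carrée maps x = Rλ, y = Rφ. The meridian scale is h = 1 and the parallel scale is k = 1/cos φ = sec φ.
At 62.6°: h = 1.000, k = 2.173; principal scales a = 2.173, b = 1.000.
sin(ω/2) = (a − b)/(a + b) = 1.173/3.173 = 0.3697, so ω = 2 arcsin(0.3697) ≈ 43.4°.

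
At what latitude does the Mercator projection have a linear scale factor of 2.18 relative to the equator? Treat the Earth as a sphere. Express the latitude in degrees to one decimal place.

62.7°

Mercator scale is k = sec φ = 1/cos φ.
1/cos φ = 2.18  ⇒  cos φ = 0.4587  ⇒  φ = arccos(0.4587) ≈ 62.7°.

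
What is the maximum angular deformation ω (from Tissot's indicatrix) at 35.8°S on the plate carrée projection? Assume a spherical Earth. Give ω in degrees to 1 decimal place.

For the equirectangular projection with φ₀ = 0 (plate carrée), h = 1 along meridians and k = sec φ along parallels.
At 35.8°: h = 1.000, k = 1.233; principal scales a = 1.233, b = 1.000.
sin(ω/2) = (a − b)/(a + b) = 0.2329/2.233 = 0.1043, so ω = 2 arcsin(0.1043) ≈ 12.0°.

12.0°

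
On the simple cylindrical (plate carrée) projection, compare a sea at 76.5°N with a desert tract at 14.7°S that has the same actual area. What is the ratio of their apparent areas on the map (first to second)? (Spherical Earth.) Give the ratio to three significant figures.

4.14

Plate carrée maps x = Rλ, y = Rφ. The meridian scale is h = 1 and the parallel scale is k = 1/cos φ = sec φ.
Areal scale at 76.5°: h·k = 1.000 × 4.284 = 4.284.
Areal scale at 14.7°: h·k = 1.000 × 1.034 = 1.034.
Ratio = 4.284/1.034 ≈ 4.14.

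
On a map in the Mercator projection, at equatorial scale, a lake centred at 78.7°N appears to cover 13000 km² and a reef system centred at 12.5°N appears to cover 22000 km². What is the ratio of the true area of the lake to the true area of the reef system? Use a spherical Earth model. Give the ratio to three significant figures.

0.0238

Since Mercator area scale is 1/cos²φ, the true area equals the apparent area multiplied by cos²φ.
True area of lake: 13000 × cos²(78.7°) = 13000 × 0.03839 = 499.1 km².
True area of reef system: 22000 × cos²(12.5°) = 22000 × 0.9532 = 20970 km².
Ratio = 499.1 / 20970 ≈ 0.0238.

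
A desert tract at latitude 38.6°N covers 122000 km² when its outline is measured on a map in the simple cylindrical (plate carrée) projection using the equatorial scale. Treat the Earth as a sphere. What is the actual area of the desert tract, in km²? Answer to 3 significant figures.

95300 km²

In the plate carrée (x = Rλ, y = Rφ), meridians are true-scale (h = 1) and parallels are stretched by k = sec φ.
Areal scale = h·k = 1 × sec φ; at 38.6°, h = 1.000, k = 1.280, so h·k = 1.280.
True area = apparent / (areal scale) = 122000 / 1.280 ≈ 95300 km².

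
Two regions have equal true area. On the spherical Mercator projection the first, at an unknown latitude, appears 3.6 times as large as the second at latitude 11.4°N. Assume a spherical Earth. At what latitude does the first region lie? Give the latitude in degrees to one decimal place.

For equal true areas on Mercator, apparent areas scale as sec²φ, so the ratio is cos²φ₂ / cos²φ₁.
cos²φ₂ / cos²φ₁ = 3.6  ⇒  cos φ₁ = cos 11.4° / √3.6 = 0.9803/1.897 = 0.5166.
φ₁ = arccos(0.5166) ≈ 58.9°.

58.9°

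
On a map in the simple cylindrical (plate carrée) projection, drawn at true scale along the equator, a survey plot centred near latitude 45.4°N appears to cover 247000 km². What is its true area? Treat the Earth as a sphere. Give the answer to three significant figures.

In the plate carrée (x = Rλ, y = Rφ), meridians are true-scale (h = 1) and parallels are stretched by k = sec φ.
Areal scale = h·k = 1 × sec φ; at 45.4°, h = 1.000, k = 1.424, so h·k = 1.424.
True area = apparent / (areal scale) = 247000 / 1.424 ≈ 173000 km².

173000 km²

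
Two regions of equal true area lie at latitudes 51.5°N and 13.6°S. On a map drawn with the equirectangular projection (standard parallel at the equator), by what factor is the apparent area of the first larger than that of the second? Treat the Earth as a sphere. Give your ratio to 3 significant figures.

For the equirectangular projection with φ₀ = 0 (plate carrée), h = 1 along meridians and k = sec φ along parallels.
Areal scale at 51.5°: h·k = 1.000 × 1.606 = 1.606.
Areal scale at 13.6°: h·k = 1.000 × 1.029 = 1.029.
Ratio = 1.606/1.029 ≈ 1.56.

1.56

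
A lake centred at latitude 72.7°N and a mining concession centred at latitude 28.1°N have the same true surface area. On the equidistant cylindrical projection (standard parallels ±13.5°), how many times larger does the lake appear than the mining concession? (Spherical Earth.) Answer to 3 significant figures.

2.97

The equidistant cylindrical projection with φ₀ = 13.5° has h = 1 (meridians true) and k = cos φ₀ / cos φ along parallels.
Areal scale at 72.7°: h·k = 1.000 × 3.270 = 3.270.
Areal scale at 28.1°: h·k = 1.000 × 1.102 = 1.102.
Ratio = 3.270/1.102 ≈ 2.97.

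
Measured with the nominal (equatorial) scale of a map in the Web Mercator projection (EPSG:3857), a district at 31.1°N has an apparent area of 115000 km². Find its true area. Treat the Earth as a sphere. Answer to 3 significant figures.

84300 km²

For Mercator, h = k = sec φ (a conformal cylindrical projection has a single point scale, 1/cos φ).
Areal scale = k² = sec²φ = 1/cos²(31.1°) = 1/0.8563² = 1.364.
True area = apparent / (areal scale) = 115000 / 1.364 ≈ 84300 km².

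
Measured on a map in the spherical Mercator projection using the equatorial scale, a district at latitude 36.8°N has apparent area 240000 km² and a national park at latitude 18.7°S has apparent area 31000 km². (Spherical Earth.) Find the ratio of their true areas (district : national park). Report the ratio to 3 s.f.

5.53

Since Mercator area scale is 1/cos²φ, the true area equals the apparent area multiplied by cos²φ.
True area of district: 240000 × cos²(36.8°) = 240000 × 0.6412 = 153900 km².
True area of national park: 31000 × cos²(18.7°) = 31000 × 0.8972 = 27810 km².
Ratio = 153900 / 27810 ≈ 5.53.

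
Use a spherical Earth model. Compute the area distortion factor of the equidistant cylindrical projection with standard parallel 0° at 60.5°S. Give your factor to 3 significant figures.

2.03

In the plate carrée (x = Rλ, y = Rφ), meridians are true-scale (h = 1) and parallels are stretched by k = sec φ.
Areal scale = h·k = 1 × sec φ; at 60.5°, h = 1.000, k = 2.031, so h·k = 2.031.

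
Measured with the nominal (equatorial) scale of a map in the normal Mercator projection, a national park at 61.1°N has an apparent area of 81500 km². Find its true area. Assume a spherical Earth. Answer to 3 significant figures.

19000 km²

The Mercator projection is conformal; its linear scale factor is the same in every direction and equals sec φ = 1/cos φ.
Areal scale = k² = sec²φ = 1/cos²(61.1°) = 1/0.4833² = 4.282.
True area = apparent / (areal scale) = 81500 / 4.282 ≈ 19000 km².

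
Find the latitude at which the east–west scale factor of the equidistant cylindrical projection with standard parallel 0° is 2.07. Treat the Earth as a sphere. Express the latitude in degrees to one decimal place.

Plate carrée: h = 1, k = sec φ along parallels.
sec φ = 2.07  ⇒  cos φ = 0.4831  ⇒  φ ≈ 61.1°.

61.1°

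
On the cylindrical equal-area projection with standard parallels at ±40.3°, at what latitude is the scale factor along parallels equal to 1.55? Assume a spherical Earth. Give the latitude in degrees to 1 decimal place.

60.5°

A cylindrical equal-area projection with standard parallel φ₀ has meridian scale h = cos φ / cos φ₀ and parallel scale k = cos φ₀ / cos φ (so areas are preserved, h·k = 1).
k = cos φ₀ / cos φ = 1.55  ⇒  cos φ = cos 40.3° / 1.55 = 0.4920.
φ = arccos(0.4920) ≈ 60.5°.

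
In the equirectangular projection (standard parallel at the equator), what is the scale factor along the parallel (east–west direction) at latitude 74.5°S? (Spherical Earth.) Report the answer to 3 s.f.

3.74

Plate carrée maps x = Rλ, y = Rφ. The meridian scale is h = 1 and the parallel scale is k = 1/cos φ = sec φ.
k = 1/cos 74.5° = 1/0.2672 = 3.742.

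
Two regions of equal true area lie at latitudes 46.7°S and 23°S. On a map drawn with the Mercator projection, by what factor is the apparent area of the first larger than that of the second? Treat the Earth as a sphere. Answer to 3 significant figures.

Mercator is conformal with k = sec φ, so areal scale = k² = sec²φ.
At 46.7°: sec²(46.7°) = 1/0.6858² = 2.126.
At 23°: sec²(23°) = 1/0.9205² = 1.180.
Ratio = 2.126/1.180 = cos²(23°)/cos²(46.7°) ≈ 1.80.

1.80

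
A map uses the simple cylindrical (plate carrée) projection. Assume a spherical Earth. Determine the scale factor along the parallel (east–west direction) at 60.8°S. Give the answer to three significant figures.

2.05

For the equirectangular projection with φ₀ = 0 (plate carrée), h = 1 along meridians and k = sec φ along parallels.
k = 1/cos 60.8° = 1/0.4879 = 2.050.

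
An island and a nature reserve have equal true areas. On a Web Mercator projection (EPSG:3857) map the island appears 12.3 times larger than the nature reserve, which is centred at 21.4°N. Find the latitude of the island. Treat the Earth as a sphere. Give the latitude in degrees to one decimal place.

74.6°

Mercator areal scale is sec²φ, so apparent-area ratio = sec²φ₁ / sec²φ₂ = cos²φ₂ / cos²φ₁.
cos²φ₂ / cos²φ₁ = 12.3  ⇒  cos φ₁ = cos 21.4° / √12.3 = 0.9311/3.507 = 0.2655.
φ₁ = arccos(0.2655) ≈ 74.6°.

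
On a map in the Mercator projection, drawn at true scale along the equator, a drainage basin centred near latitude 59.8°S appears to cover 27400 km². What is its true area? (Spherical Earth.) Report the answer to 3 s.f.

Mercator is conformal, so the point scale is isotropic: h = k = sec φ = 1/cos φ.
Areal scale = k² = sec²φ = 1/cos²(59.8°) = 1/0.5030² = 3.952.
True area = apparent / (areal scale) = 27400 / 3.952 ≈ 6930 km².

6930 km²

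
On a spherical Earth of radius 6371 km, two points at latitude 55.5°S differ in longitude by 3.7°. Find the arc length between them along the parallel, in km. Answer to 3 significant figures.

233 km

Arc length along a parallel = R cos φ · Δλ (with Δλ in radians).
= 6371 × cos 55.5° × (3.7° × π/180) = 6371 × 0.5664 × 0.06458 ≈ 233 km.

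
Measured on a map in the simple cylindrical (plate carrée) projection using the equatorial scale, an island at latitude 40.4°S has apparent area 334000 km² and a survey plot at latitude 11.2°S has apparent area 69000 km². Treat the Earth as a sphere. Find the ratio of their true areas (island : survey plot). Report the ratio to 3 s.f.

3.76

On the plate carrée, areal scale = h·k = 1 × sec φ, so true area = apparent × cos φ.
True area of island: 334000 × cos(40.4°) = 334000 × 0.7615 = 254400 km².
True area of survey plot: 69000 × cos(11.2°) = 69000 × 0.9810 = 67690 km².
Ratio = 254400 / 67690 ≈ 3.76.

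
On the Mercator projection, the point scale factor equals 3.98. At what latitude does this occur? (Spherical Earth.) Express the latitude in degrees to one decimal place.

75.4°

Mercator scale is k = sec φ = 1/cos φ.
1/cos φ = 3.98  ⇒  cos φ = 0.2513  ⇒  φ = arccos(0.2513) ≈ 75.4°.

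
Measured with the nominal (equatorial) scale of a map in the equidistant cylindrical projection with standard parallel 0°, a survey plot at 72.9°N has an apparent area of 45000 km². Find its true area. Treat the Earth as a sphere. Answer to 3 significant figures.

In the plate carrée (x = Rλ, y = Rφ), meridians are true-scale (h = 1) and parallels are stretched by k = sec φ.
Areal scale = h·k = 1 × sec φ; at 72.9°, h = 1.000, k = 3.401, so h·k = 3.401.
True area = apparent / (areal scale) = 45000 / 3.401 ≈ 13200 km².

13200 km²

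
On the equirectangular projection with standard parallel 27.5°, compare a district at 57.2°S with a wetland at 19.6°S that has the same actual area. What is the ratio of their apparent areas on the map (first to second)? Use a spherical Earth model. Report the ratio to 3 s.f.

The equidistant cylindrical projection with φ₀ = 27.5° has h = 1 (meridians true) and k = cos φ₀ / cos φ along parallels.
Areal scale at 57.2°: h·k = 1.000 × 1.637 = 1.637.
Areal scale at 19.6°: h·k = 1.000 × 0.9416 = 0.9416.
Ratio = 1.637/0.9416 ≈ 1.74.

1.74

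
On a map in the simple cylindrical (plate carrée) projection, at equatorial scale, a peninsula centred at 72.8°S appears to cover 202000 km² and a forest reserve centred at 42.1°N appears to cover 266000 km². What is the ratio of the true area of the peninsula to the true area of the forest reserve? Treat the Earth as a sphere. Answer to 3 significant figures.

Plate carrée has h = 1 and k = sec φ, giving areal scale sec φ; true area = (apparent area) · cos φ.
True area of peninsula: 202000 × cos(72.8°) = 202000 × 0.2957 = 59730 km².
True area of forest reserve: 266000 × cos(42.1°) = 266000 × 0.7420 = 197400 km².
Ratio = 59730 / 197400 ≈ 0.303.

0.303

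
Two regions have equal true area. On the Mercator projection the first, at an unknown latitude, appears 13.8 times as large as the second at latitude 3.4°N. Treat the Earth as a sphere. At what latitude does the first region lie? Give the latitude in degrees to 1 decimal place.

74.4°

On Mercator, (apparent₁)/(apparent₂) = sec²φ₁ / sec²φ₂ when true areas are equal.
cos²φ₂ / cos²φ₁ = 13.8  ⇒  cos φ₁ = cos 3.4° / √13.8 = 0.9982/3.715 = 0.2687.
φ₁ = arccos(0.2687) ≈ 74.4°.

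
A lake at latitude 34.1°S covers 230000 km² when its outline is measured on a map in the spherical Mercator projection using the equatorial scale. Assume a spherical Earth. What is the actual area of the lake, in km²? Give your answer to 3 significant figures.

158000 km²

Mercator is conformal, so the point scale is isotropic: h = k = sec φ = 1/cos φ.
Areal scale = k² = sec²φ = 1/cos²(34.1°) = 1/0.8281² = 1.458.
True area = apparent / (areal scale) = 230000 / 1.458 ≈ 158000 km².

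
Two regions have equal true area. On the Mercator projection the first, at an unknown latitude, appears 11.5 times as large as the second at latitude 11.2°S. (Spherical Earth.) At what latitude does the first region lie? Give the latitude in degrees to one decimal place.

On Mercator, (apparent₁)/(apparent₂) = sec²φ₁ / sec²φ₂ when true areas are equal.
cos²φ₂ / cos²φ₁ = 11.5  ⇒  cos φ₁ = cos 11.2° / √11.5 = 0.9810/3.391 = 0.2893.
φ₁ = arccos(0.2893) ≈ 73.2°.

73.2°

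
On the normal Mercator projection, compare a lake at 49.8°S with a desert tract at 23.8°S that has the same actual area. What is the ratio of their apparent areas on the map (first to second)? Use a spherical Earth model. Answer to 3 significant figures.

2.01

On Mercator, area is exaggerated by sec²φ = 1/cos²φ.
At 49.8°: sec²(49.8°) = 1/0.6455² = 2.400.
At 23.8°: sec²(23.8°) = 1/0.9150² = 1.195.
Ratio = 2.400/1.195 = cos²(23.8°)/cos²(49.8°) ≈ 2.01.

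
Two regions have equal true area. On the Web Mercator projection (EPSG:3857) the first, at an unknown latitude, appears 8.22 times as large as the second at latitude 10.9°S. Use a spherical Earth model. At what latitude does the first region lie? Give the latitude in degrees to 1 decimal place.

70.0°

Mercator areal scale is sec²φ, so apparent-area ratio = sec²φ₁ / sec²φ₂ = cos²φ₂ / cos²φ₁.
cos²φ₂ / cos²φ₁ = 8.22  ⇒  cos φ₁ = cos 10.9° / √8.22 = 0.9820/2.867 = 0.3425.
φ₁ = arccos(0.3425) ≈ 70.0°.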